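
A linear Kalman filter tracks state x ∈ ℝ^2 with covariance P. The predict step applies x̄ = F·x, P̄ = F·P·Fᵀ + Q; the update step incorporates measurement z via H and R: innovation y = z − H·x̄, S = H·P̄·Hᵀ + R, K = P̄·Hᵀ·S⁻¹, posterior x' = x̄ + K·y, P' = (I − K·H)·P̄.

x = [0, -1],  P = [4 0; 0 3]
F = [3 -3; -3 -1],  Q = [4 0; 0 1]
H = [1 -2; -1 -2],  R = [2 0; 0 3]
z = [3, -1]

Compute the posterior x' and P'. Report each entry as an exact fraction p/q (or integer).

x̄ = F·x = [3, 1]
P̄ = F·P·Fᵀ + Q = [67 -27; -27 40]
y = z − H·x̄ = [2, 4]
S = H·P̄·Hᵀ + R = [337 93; 93 122]
K = P̄·Hᵀ·S⁻¹ = [15971/32465 -15634/32465; -1625/6493 -1582/6493]
x' = x̄ + K·y = [66801/32465, -3085/6493]
P' = (I − K·H)·P̄ = [39422/32465 748/6493; 748/6493 1999/6493]

x' = [66801/32465, -3085/6493]
P' = [39422/32465 748/6493; 748/6493 1999/6493]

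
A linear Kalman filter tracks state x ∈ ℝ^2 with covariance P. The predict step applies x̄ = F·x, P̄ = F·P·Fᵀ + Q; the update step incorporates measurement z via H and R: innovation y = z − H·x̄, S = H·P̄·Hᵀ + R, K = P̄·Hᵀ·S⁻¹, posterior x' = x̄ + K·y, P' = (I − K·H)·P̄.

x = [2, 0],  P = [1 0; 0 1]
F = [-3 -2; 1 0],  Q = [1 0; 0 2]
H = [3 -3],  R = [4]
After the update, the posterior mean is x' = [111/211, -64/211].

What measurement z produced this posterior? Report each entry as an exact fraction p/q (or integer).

z = [3]

x̄ = F·x = [-6, 2]
P̄ = F·P·Fᵀ + Q = [14 -3; -3 3]
S = H·P̄·Hᵀ + R = [211]
K = P̄·Hᵀ·S⁻¹ = [51/211; -18/211]
x' − x̄ = [1377/211, -486/211] = K·y
y = (KᵀK)⁻¹·Kᵀ·(x' − x̄) = [27]
z = y + H·x̄ = [27] + [-24] = [3]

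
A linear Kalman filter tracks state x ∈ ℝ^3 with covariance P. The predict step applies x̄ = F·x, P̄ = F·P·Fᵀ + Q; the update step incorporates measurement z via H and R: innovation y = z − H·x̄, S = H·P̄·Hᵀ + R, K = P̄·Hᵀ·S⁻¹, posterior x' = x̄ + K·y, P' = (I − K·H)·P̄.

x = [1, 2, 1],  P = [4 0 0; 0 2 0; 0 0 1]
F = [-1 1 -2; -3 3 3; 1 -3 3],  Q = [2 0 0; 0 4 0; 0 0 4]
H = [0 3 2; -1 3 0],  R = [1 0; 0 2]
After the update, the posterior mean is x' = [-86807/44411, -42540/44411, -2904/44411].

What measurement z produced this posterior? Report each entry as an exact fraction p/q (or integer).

z = [-3, -1]

x̄ = F·x = [-1, 6, -2]
P̄ = F·P·Fᵀ + Q = [12 12 -16; 12 67 -21; -16 -21 35]
S = H·P̄·Hᵀ + R = [492 473; 473 545]
K = P̄·Hᵀ·S⁻¹ = [-9172/44411 9916/44411; -2742/44411 17781/44411; 26046/44411 -26435/44411]
x' − x̄ = [-42396/44411, -309006/44411, 85918/44411] = K·y
y = (KᵀK)⁻¹·Kᵀ·(x' − x̄) = [-17, -20]
z = y + H·x̄ = [-17, -20] + [14, 19] = [-3, -1]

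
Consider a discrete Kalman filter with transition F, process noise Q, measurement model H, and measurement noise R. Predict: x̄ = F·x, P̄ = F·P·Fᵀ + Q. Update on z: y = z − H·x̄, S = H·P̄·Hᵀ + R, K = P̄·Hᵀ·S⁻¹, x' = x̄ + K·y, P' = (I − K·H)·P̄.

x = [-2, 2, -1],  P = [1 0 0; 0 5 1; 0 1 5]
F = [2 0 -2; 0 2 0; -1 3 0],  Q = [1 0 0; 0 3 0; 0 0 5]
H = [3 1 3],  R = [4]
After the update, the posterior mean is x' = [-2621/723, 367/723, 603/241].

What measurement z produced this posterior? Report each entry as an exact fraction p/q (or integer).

x̄ = F·x = [-2, 4, 8]
P̄ = F·P·Fᵀ + Q = [25 -4 -8; -4 23 30; -8 30 51]
S = H·P̄·Hᵀ + R = [723]
K = P̄·Hᵀ·S⁻¹ = [47/723; 101/723; 53/241]
x' − x̄ = [-1175/723, -2525/723, -1325/241] = K·y
y = (KᵀK)⁻¹·Kᵀ·(x' − x̄) = [-25]
z = y + H·x̄ = [-25] + [22] = [-3]

z = [-3]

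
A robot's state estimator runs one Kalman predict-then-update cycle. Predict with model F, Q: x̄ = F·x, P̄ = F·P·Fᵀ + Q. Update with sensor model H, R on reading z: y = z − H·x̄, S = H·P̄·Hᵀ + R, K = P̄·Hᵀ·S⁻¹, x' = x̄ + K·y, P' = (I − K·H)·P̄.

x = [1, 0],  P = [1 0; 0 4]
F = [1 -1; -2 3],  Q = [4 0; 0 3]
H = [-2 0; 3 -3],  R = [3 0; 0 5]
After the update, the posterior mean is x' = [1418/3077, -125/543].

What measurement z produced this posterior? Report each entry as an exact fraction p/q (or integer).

x̄ = F·x = [1, -2]
P̄ = F·P·Fᵀ + Q = [9 -14; -14 43]
S = H·P̄·Hᵀ + R = [39 -138; -138 725]
K = P̄·Hᵀ·S⁻¹ = [-1176/3077 69/3077; -194/543 -55/181]
x' − x̄ = [-1659/3077, 961/543] = K·y
y = (KᵀK)⁻¹·Kᵀ·(x' − x̄) = [1, -7]
z = y + H·x̄ = [1, -7] + [-2, 9] = [-1, 2]

z = [-1, 2]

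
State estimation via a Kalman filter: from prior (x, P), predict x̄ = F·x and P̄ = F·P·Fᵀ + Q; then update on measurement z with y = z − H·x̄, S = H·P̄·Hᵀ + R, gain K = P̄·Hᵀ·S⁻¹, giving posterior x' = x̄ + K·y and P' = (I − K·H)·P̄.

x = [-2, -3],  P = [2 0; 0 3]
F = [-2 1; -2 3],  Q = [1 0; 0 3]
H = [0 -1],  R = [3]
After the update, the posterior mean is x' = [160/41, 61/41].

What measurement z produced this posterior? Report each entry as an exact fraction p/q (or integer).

x̄ = F·x = [1, -5]
P̄ = F·P·Fᵀ + Q = [12 17; 17 38]
S = H·P̄·Hᵀ + R = [41]
K = P̄·Hᵀ·S⁻¹ = [-17/41; -38/41]
x' − x̄ = [119/41, 266/41] = K·y
y = (KᵀK)⁻¹·Kᵀ·(x' − x̄) = [-7]
z = y + H·x̄ = [-7] + [5] = [-2]

z = [-2]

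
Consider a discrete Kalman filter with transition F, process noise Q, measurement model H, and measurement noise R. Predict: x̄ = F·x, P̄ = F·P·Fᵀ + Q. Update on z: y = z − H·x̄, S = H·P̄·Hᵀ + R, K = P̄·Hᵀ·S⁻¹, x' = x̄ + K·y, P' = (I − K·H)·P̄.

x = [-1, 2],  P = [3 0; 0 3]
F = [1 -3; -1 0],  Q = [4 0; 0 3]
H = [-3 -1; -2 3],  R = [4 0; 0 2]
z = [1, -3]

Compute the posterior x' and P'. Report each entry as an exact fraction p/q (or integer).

x̄ = F·x = [-7, 1]
P̄ = F·P·Fᵀ + Q = [34 -3; -3 6]
y = z − H·x̄ = [-19, -20]
S = H·P̄·Hᵀ + R = [298 207; 207 228]
K = P̄·Hᵀ·S⁻¹ = [-2211/8365 -2453/25095; -204/1195 311/1195]
x' = x̄ + K·y = [-578/25095, -1149/1195]
P' = (I − K·H)·P̄ = [7682/25095 166/1195; 166/1195 318/1195]

x' = [-578/25095, -1149/1195]
P' = [7682/25095 166/1195; 166/1195 318/1195]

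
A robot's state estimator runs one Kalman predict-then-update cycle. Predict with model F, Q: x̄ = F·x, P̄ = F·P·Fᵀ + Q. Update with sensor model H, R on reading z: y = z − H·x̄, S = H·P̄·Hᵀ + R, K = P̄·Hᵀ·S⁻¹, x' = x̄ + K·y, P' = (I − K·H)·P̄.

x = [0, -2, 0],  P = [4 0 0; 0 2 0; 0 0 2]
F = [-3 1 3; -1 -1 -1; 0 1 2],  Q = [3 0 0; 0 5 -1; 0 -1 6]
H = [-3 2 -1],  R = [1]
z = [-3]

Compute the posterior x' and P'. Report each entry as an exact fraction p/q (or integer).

x' = [1417/664, 1013/664, -31/83]
P' = [5687/664 6499/664 -485/83; 6499/664 8191/664 -392/83; -485/83 -392/83 680/83]

x̄ = F·x = [-2, 2, -2]
P̄ = F·P·Fᵀ + Q = [59 4 14; 4 13 -7; 14 -7 16]
y = z − H·x̄ = [-15]
S = H·P̄·Hᵀ + R = [664]
K = P̄·Hᵀ·S⁻¹ = [-183/664; 21/664; -9/83]
x' = x̄ + K·y = [1417/664, 1013/664, -31/83]
P' = (I − K·H)·P̄ = [5687/664 6499/664 -485/83; 6499/664 8191/664 -392/83; -485/83 -392/83 680/83]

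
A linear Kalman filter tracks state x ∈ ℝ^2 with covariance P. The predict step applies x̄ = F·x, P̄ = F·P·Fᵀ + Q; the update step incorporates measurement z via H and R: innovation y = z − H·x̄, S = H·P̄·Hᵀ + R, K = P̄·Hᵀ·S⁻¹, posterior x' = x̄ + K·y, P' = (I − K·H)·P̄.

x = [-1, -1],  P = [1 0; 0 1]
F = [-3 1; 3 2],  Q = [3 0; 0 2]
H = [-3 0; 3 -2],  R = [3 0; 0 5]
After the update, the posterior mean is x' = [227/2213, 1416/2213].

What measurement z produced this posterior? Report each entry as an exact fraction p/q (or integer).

z = [-1, -2]

x̄ = F·x = [2, -5]
P̄ = F·P·Fᵀ + Q = [13 -7; -7 15]
S = H·P̄·Hᵀ + R = [120 -159; -159 266]
K = P̄·Hᵀ·S⁻¹ = [-649/2213 53/2213; -841/2213 -927/2213]
x' − x̄ = [-4199/2213, 12481/2213] = K·y
y = (KᵀK)⁻¹·Kᵀ·(x' − x̄) = [5, -18]
z = y + H·x̄ = [5, -18] + [-6, 16] = [-1, -2]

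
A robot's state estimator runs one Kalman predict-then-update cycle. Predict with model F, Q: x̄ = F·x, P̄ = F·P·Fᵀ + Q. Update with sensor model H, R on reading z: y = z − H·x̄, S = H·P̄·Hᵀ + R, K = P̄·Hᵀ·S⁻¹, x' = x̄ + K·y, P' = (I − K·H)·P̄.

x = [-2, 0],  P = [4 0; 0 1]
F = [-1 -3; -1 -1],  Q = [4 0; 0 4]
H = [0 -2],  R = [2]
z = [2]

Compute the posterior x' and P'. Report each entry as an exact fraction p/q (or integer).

x̄ = F·x = [2, 2]
P̄ = F·P·Fᵀ + Q = [17 7; 7 9]
y = z − H·x̄ = [6]
S = H·P̄·Hᵀ + R = [38]
K = P̄·Hᵀ·S⁻¹ = [-7/19; -9/19]
x' = x̄ + K·y = [-4/19, -16/19]
P' = (I − K·H)·P̄ = [225/19 7/19; 7/19 9/19]

x' = [-4/19, -16/19]
P' = [225/19 7/19; 7/19 9/19]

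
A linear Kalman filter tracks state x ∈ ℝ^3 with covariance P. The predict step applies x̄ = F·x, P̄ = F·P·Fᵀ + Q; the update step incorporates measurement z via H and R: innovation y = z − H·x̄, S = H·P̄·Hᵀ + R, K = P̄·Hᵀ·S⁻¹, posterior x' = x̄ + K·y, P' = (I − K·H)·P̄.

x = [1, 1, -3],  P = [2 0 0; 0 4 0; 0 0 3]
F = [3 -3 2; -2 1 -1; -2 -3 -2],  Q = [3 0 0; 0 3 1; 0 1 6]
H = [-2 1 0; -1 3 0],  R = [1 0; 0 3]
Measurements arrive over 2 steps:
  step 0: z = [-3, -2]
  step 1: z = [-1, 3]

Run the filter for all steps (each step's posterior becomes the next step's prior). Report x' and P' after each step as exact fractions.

step 0: x̄ = F·x = [-6, 2, 1]
step 0: P̄ = F·P·Fᵀ + Q = [69 -30 12; -30 18 3; 12 3 62]
step 0: y = z − H·x̄ = [-17, -14]
step 0: S = H·P̄·Hᵀ + R = [415 402; 402 414]
step 0: K = P̄·Hᵀ·S⁻¹ = [-313/567 517/3402; -82/567 584/1701; -416/567 2399/3402]
step 0: x' = x̄ + K·y = [2138/1701, -592/1701, 6124/1701]
step 0: P' = (I − K·H)·P̄ = [479/1134 166/567 979/1134; 166/567 250/567 563/567; 979/1134 563/567 55235/1134]
step 1: x̄ = F·x = [20438/1701, -3664/567, -4916/567]
step 1: P̄ = F·P·Fᵀ + Q = [225413/1134 -37693/378 -38350/189; -37693/378 6821/126 6686/63; -38350/189 6686/63 14416/63]
step 1: y = z − H·x̄ = [50167/1701, 58517/1701]
step 1: S = H·P̄·Hᵀ + R = [1416491/1134 713273/567; 713273/567 729895/567]
step 1: K = P̄·Hᵀ·S⁻¹ = [-5198025/9625487 1356490/9625487; -3771479/28876461 9565486/28876461; 3689644/28876461 8087944/28876461]
step 1: x' = x̄ + K·y = [9014761/9625487, 93703171/86629383, 410071504/86629383]
step 1: P' = (I − K·H)·P̄ = [3932709/9625487 2667393/9625487 879660/9625487; 2667393/9625487 12232879/28876461 8967604/28876461; 879660/9625487 8967604/28876461 502592680/28876461]

step 0: x' = [2138/1701, -592/1701, 6124/1701], P' = [479/1134 166/567 979/1134; 166/567 250/567 563/567; 979/1134 563/567 55235/1134]
step 1: x' = [9014761/9625487, 93703171/86629383, 410071504/86629383], P' = [3932709/9625487 2667393/9625487 879660/9625487; 2667393/9625487 12232879/28876461 8967604/28876461; 879660/9625487 8967604/28876461 502592680/28876461]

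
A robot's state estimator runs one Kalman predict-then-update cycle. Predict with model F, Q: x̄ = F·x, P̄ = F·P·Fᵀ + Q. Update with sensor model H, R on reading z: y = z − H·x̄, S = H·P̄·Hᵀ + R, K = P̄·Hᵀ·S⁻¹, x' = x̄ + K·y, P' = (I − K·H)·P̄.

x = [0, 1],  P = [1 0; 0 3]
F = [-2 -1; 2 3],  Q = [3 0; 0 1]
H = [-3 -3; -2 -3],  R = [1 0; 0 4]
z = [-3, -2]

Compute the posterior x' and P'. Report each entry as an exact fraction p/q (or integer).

x̄ = F·x = [-1, 3]
P̄ = F·P·Fᵀ + Q = [10 -13; -13 32]
y = z − H·x̄ = [3, 5]
S = H·P̄·Hᵀ + R = [145 153; 153 176]
K = P̄·Hᵀ·S⁻¹ = [-1323/2111 1378/2111; 678/2111 -1429/2111]
x' = x̄ + K·y = [810/2111, 1222/2111]
P' = (I − K·H)·P̄ = [6835/2111 -6394/2111; -6394/2111 6168/2111]

x' = [810/2111, 1222/2111]
P' = [6835/2111 -6394/2111; -6394/2111 6168/2111]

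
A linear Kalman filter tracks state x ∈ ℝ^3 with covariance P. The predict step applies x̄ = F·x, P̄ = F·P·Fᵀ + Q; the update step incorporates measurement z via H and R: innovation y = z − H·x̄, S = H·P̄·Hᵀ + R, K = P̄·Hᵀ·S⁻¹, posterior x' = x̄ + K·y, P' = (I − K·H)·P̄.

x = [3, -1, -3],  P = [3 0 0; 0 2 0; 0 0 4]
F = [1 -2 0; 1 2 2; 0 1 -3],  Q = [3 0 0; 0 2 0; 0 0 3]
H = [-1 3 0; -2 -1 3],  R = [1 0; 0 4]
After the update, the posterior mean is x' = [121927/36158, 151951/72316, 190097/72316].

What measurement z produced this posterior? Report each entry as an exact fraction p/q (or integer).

x̄ = F·x = [5, -5, 8]
P̄ = F·P·Fᵀ + Q = [14 -5 -4; -5 29 -20; -4 -20 41]
S = H·P̄·Hᵀ + R = [306 -202; -202 606]
K = P̄·Hᵀ·S⁻¹ = [-61/358 -2071/18079; 197/716 -2795/72316; -17/716 17447/72316]
x' − x̄ = [-58863/36158, 513531/72316, -388431/72316] = K·y
y = (KᵀK)⁻¹·Kᵀ·(x' − x̄) = [23, -20]
z = y + H·x̄ = [23, -20] + [-20, 19] = [3, -1]

z = [3, -1]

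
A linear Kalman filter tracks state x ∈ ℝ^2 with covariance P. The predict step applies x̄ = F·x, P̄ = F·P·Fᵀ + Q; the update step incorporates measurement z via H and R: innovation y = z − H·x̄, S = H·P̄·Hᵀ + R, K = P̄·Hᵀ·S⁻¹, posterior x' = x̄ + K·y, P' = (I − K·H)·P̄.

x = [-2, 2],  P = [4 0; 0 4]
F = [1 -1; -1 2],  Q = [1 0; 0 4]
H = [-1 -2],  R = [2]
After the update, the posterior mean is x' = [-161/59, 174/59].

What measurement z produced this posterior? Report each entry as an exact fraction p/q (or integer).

z = [-3]

x̄ = F·x = [-4, 6]
P̄ = F·P·Fᵀ + Q = [9 -12; -12 24]
S = H·P̄·Hᵀ + R = [59]
K = P̄·Hᵀ·S⁻¹ = [15/59; -36/59]
x' − x̄ = [75/59, -180/59] = K·y
y = (KᵀK)⁻¹·Kᵀ·(x' − x̄) = [5]
z = y + H·x̄ = [5] + [-8] = [-3]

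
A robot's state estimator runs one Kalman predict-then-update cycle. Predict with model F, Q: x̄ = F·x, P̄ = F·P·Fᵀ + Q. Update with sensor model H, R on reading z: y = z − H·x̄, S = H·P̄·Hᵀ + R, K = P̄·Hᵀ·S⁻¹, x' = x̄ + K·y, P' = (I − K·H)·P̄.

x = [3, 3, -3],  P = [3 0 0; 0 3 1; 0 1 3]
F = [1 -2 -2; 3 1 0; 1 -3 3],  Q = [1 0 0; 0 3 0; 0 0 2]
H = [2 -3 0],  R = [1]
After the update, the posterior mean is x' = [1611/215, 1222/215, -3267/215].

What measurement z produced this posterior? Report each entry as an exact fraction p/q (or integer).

z = [-2]

x̄ = F·x = [3, 12, -15]
P̄ = F·P·Fᵀ + Q = [36 1 3; 1 33 3; 3 3 41]
S = H·P̄·Hᵀ + R = [430]
K = P̄·Hᵀ·S⁻¹ = [69/430; -97/430; -3/430]
x' − x̄ = [966/215, -1358/215, -42/215] = K·y
y = (KᵀK)⁻¹·Kᵀ·(x' − x̄) = [28]
z = y + H·x̄ = [28] + [-30] = [-2]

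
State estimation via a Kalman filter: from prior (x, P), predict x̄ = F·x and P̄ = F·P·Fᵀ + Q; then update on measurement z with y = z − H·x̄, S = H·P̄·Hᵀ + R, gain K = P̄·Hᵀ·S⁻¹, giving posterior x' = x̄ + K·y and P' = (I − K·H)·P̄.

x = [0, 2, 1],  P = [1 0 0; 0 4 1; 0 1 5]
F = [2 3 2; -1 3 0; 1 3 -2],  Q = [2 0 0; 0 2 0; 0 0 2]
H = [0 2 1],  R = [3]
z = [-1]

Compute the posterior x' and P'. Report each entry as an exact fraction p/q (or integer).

x̄ = F·x = [8, 6, 4]
P̄ = F·P·Fᵀ + Q = [74 40 18; 40 39 29; 18 29 47]
y = z − H·x̄ = [-17]
S = H·P̄·Hᵀ + R = [322]
K = P̄·Hᵀ·S⁻¹ = [7/23; 107/322; 15/46]
x' = x̄ + K·y = [65/23, 113/322, -71/46]
P' = (I − K·H)·P̄ = [1016/23 171/23 -321/23; 171/23 1109/322 -271/46; -321/23 -271/46 587/46]

x' = [65/23, 113/322, -71/46]
P' = [1016/23 171/23 -321/23; 171/23 1109/322 -271/46; -321/23 -271/46 587/46]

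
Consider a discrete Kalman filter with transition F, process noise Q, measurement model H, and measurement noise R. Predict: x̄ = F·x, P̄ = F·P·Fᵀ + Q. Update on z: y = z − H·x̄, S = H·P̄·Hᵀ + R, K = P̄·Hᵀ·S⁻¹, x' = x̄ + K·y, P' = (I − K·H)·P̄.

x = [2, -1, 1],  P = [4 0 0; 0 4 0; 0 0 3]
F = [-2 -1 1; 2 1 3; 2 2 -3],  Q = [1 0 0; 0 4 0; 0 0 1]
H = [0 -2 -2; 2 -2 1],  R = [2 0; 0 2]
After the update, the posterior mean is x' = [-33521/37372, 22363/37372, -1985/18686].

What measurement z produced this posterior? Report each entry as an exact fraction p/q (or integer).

x̄ = F·x = [-2, 6, -1]
P̄ = F·P·Fᵀ + Q = [24 -11 -33; -11 51 -3; -33 -3 60]
S = H·P̄·Hᵀ + R = [422 254; 254 330]
K = P̄·Hᵀ·S⁻¹ = [9821/37372 -3369/37372; 289/37372 -14605/37372; -9405/18686 7239/18686]
x' − x̄ = [41223/37372, -201869/37372, 16701/18686] = K·y
y = (KᵀK)⁻¹·Kᵀ·(x' − x̄) = [9, 14]
z = y + H·x̄ = [9, 14] + [-10, -17] = [-1, -3]

z = [-1, -3]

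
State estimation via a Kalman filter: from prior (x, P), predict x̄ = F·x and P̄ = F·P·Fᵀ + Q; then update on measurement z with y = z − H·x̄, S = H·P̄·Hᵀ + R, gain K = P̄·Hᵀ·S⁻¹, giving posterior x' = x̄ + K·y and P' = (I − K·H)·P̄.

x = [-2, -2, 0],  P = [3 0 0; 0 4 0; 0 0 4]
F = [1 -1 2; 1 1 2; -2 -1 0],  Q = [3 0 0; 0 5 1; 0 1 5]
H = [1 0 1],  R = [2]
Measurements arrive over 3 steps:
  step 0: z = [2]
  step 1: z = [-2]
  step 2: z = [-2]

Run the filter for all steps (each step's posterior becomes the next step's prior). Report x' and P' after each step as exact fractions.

step 0: x' = [-32/15, -68/15, 194/45], P' = [66/5 59/5 -182/15; 59/5 136/5 -173/15; -182/15 -173/15 584/45]
step 1: x' = [4215/2092, 1852/523, -16307/4184], P' = [6221/1046 278/523 -10715/2092; 278/523 12699/523 -354/523; -10715/2092 -354/523 26299/4184]
step 2: x' = [-231851/86945, -417484/86945, 42384/86945], P' = [550547/86945 -77822/86945 -472843/86945; -77822/86945 2896657/86945 47898/86945; -472843/86945 47898/86945 566937/86945]

step 0: x̄ = F·x = [0, -4, 6]
step 0: P̄ = F·P·Fᵀ + Q = [26 15 -2; 15 28 -9; -2 -9 21]
step 0: y = z − H·x̄ = [-4]
step 0: S = H·P̄·Hᵀ + R = [45]
step 0: K = P̄·Hᵀ·S⁻¹ = [8/15; 2/15; 19/45]
step 0: x' = x̄ + K·y = [-32/15, -68/15, 194/45]
step 0: P' = (I − K·H)·P̄ = [66/5 59/5 -182/15; 59/5 136/5 -173/15; -182/15 -173/15 584/45]
step 1: x̄ = F·x = [496/45, 88/45, 44/5]
step 1: P̄ = F·P·Fᵀ + Q = [3119/45 -478/45 421/5; -478/45 1181/45 -82/5; 421/5 -82/5 661/5]
step 1: y = z − H·x̄ = [-982/45]
step 1: S = H·P̄·Hᵀ + R = [16736/45]
step 1: K = P̄·Hᵀ·S⁻¹ = [1727/4184; -38/523; 4869/8368]
step 1: x' = x̄ + K·y = [4215/2092, 1852/523, -16307/4184]
step 1: P' = (I − K·H)·P̄ = [6221/1046 278/523 -10715/2092; 278/523 12699/523 -354/523; -10715/2092 -354/523 26299/4184]
step 2: x̄ = F·x = [-4875/523, -1171/523, -7919/1046]
step 2: P̄ = F·P·Fᵀ + Q = [20673/523 -7154/523 18179/523; -7154/523 19999/523 -7808/523; 18179/523 -7808/523 28868/523]
step 2: y = z − H·x̄ = [15577/1046]
step 2: S = H·P̄·Hᵀ + R = [86945/523]
step 2: K = P̄·Hᵀ·S⁻¹ = [38852/86945; -14962/86945; 47047/86945]
step 2: x' = x̄ + K·y = [-231851/86945, -417484/86945, 42384/86945]
step 2: P' = (I − K·H)·P̄ = [550547/86945 -77822/86945 -472843/86945; -77822/86945 2896657/86945 47898/86945; -472843/86945 47898/86945 566937/86945]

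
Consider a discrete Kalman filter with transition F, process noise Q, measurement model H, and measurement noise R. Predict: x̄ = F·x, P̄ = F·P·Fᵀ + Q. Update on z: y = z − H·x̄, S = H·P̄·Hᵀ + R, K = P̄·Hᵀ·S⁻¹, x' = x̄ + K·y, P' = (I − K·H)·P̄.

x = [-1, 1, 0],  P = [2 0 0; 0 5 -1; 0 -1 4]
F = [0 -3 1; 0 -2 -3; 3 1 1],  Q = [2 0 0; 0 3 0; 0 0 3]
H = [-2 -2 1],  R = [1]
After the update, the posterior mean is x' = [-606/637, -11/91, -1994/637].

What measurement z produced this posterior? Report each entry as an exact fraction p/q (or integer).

x̄ = F·x = [-3, -2, -2]
P̄ = F·P·Fᵀ + Q = [57 11 -9; 11 47 -17; -9 -17 28]
S = H·P̄·Hᵀ + R = [637]
K = P̄·Hᵀ·S⁻¹ = [-145/637; -19/91; 80/637]
x' − x̄ = [1305/637, 171/91, -720/637] = K·y
y = (KᵀK)⁻¹·Kᵀ·(x' − x̄) = [-9]
z = y + H·x̄ = [-9] + [8] = [-1]

z = [-1]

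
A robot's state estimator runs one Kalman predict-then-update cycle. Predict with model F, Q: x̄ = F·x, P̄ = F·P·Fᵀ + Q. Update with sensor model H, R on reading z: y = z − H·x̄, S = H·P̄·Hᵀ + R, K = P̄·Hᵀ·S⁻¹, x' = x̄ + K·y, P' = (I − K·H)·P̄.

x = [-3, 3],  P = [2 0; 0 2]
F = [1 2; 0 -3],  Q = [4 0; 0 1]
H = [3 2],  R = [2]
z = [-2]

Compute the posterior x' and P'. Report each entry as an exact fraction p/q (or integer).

x' = [51/10, -263/30]
P' = [43/5 -63/5; -63/5 284/15]

x̄ = F·x = [3, -9]
P̄ = F·P·Fᵀ + Q = [14 -12; -12 19]
y = z − H·x̄ = [7]
S = H·P̄·Hᵀ + R = [60]
K = P̄·Hᵀ·S⁻¹ = [3/10; 1/30]
x' = x̄ + K·y = [51/10, -263/30]
P' = (I − K·H)·P̄ = [43/5 -63/5; -63/5 284/15]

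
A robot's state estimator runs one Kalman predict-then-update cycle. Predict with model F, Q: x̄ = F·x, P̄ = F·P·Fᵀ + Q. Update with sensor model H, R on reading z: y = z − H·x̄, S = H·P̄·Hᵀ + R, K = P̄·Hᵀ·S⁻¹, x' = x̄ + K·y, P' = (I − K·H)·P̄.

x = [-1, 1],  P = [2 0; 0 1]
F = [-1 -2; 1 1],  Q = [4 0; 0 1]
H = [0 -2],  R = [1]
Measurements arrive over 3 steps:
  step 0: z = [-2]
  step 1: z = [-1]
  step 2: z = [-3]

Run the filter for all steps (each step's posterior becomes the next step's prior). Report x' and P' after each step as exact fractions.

step 0: x' = [-33/17, 16/17], P' = [106/17 -4/17; -4/17 4/17]
step 1: x' = [-583/493, 13/29], P' = [2598/493 -6/29; -6/29 7/29]
step 2: x' = [-19031/12517, 17674/12517], P' = [65822/12517 -2530/12517; -2530/12517 3006/12517]

step 0: x̄ = F·x = [-1, 0]
step 0: P̄ = F·P·Fᵀ + Q = [10 -4; -4 4]
step 0: y = z − H·x̄ = [-2]
step 0: S = H·P̄·Hᵀ + R = [17]
step 0: K = P̄·Hᵀ·S⁻¹ = [8/17; -8/17]
step 0: x' = x̄ + K·y = [-33/17, 16/17]
step 0: P' = (I − K·H)·P̄ = [106/17 -4/17; -4/17 4/17]
step 1: x̄ = F·x = [1/17, -1]
step 1: P̄ = F·P·Fᵀ + Q = [174/17 -6; -6 7]
step 1: y = z − H·x̄ = [-3]
step 1: S = H·P̄·Hᵀ + R = [29]
step 1: K = P̄·Hᵀ·S⁻¹ = [12/29; -14/29]
step 1: x' = x̄ + K·y = [-583/493, 13/29]
step 1: P' = (I − K·H)·P̄ = [2598/493 -6/29; -6/29 7/29]
step 2: x̄ = F·x = [141/493, -362/493]
step 2: P̄ = F·P·Fᵀ + Q = [4638/493 -2530/493; -2530/493 3006/493]
step 2: y = z − H·x̄ = [-2203/493]
step 2: S = H·P̄·Hᵀ + R = [12517/493]
step 2: K = P̄·Hᵀ·S⁻¹ = [5060/12517; -6012/12517]
step 2: x' = x̄ + K·y = [-19031/12517, 17674/12517]
step 2: P' = (I − K·H)·P̄ = [65822/12517 -2530/12517; -2530/12517 3006/12517]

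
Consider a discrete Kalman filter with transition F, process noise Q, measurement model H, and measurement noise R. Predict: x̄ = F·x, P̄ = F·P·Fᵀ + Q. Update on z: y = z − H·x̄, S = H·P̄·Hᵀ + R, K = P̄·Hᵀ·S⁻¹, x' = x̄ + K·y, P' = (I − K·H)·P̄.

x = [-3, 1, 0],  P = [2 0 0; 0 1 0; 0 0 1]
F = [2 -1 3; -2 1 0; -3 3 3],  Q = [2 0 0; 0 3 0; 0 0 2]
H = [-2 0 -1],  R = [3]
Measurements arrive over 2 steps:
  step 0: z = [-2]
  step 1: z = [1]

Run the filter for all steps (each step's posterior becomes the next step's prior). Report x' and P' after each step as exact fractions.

step 0: x' = [-543/97, 667/97, 1268/97], P' = [784/97 -771/97 -1466/97; -771/97 1155/97 1533/97; -1466/97 1533/97 3010/97]
step 1: x' = [130409/123337, -404301/246674, -733411/246674], P' = [1206525/123337 -979882/123337 -2351076/123337; -979882/123337 2549155/246674 4041157/246674; -2351076/123337 4041157/246674 9895557/246674]

step 0: x̄ = F·x = [-7, 7, 12]
step 0: P̄ = F·P·Fᵀ + Q = [20 -9 -6; -9 12 15; -6 15 38]
step 0: y = z − H·x̄ = [-4]
step 0: S = H·P̄·Hᵀ + R = [97]
step 0: K = P̄·Hᵀ·S⁻¹ = [-34/97; 3/97; -26/97]
step 0: x' = x̄ + K·y = [-543/97, 667/97, 1268/97]
step 0: P' = (I − K·H)·P̄ = [784/97 -771/97 -1466/97; -771/97 1155/97 1533/97; -1466/97 1533/97 3010/97]
step 1: x̄ = F·x = [2051/97, 1753/97, 7434/97]
step 1: P̄ = F·P·Fᵀ + Q = [7869/97 6020/97 25578/97; 6020/97 7666/97 28503/97; 25578/97 28503/97 112595/97]
step 1: y = z − H·x̄ = [11633/97]
step 1: S = H·P̄·Hᵀ + R = [246674/97]
step 1: K = P̄·Hᵀ·S⁻¹ = [-20658/123337; -40543/246674; -163751/246674]
step 1: x' = x̄ + K·y = [130409/123337, -404301/246674, -733411/246674]
step 1: P' = (I − K·H)·P̄ = [1206525/123337 -979882/123337 -2351076/123337; -979882/123337 2549155/246674 4041157/246674; -2351076/123337 4041157/246674 9895557/246674]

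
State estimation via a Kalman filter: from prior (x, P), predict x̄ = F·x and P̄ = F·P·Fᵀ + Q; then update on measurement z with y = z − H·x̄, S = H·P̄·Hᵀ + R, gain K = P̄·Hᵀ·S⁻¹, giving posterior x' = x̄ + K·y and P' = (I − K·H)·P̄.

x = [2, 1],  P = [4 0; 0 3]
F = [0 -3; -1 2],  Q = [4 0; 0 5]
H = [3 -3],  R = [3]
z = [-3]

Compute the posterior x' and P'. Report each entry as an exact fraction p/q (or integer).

x' = [-501/265, -234/265]
P' = [1012/265 963/265; 963/265 1002/265]

x̄ = F·x = [-3, 0]
P̄ = F·P·Fᵀ + Q = [31 -18; -18 21]
y = z − H·x̄ = [6]
S = H·P̄·Hᵀ + R = [795]
K = P̄·Hᵀ·S⁻¹ = [49/265; -39/265]
x' = x̄ + K·y = [-501/265, -234/265]
P' = (I − K·H)·P̄ = [1012/265 963/265; 963/265 1002/265]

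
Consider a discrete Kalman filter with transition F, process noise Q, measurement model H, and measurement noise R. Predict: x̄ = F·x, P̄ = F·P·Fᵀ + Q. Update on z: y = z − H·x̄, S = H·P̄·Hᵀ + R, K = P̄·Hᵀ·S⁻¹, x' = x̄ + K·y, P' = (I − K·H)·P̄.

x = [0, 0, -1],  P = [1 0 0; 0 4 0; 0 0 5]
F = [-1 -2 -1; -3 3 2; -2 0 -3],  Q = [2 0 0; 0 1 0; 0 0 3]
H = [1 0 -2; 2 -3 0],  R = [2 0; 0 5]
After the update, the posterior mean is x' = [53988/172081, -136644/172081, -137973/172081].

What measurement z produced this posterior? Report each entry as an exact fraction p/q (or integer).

z = [2, 3]

x̄ = F·x = [1, -2, 3]
P̄ = F·P·Fᵀ + Q = [24 -31 17; -31 66 -24; 17 -24 52]
S = H·P̄·Hᵀ + R = [166 -71; -71 1067]
K = P̄·Hᵀ·S⁻¹ = [-659/172081 22696/172081; -321/172081 -41953/172081; -85303/172081 11419/172081]
x' − x̄ = [-118093/172081, 207518/172081, -654216/172081] = K·y
y = (KᵀK)⁻¹·Kᵀ·(x' − x̄) = [7, -5]
z = y + H·x̄ = [7, -5] + [-5, 8] = [2, 3]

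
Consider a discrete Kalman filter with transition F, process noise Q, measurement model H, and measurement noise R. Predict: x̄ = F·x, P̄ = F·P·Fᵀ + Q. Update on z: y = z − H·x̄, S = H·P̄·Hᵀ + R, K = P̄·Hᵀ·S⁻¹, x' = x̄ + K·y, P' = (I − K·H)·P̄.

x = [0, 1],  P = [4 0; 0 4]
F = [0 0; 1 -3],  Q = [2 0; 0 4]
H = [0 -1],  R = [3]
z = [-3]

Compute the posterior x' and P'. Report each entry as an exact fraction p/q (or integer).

x̄ = F·x = [0, -3]
P̄ = F·P·Fᵀ + Q = [2 0; 0 44]
y = z − H·x̄ = [-6]
S = H·P̄·Hᵀ + R = [47]
K = P̄·Hᵀ·S⁻¹ = [0; -44/47]
x' = x̄ + K·y = [0, 123/47]
P' = (I − K·H)·P̄ = [2 0; 0 132/47]

x' = [0, 123/47]
P' = [2 0; 0 132/47]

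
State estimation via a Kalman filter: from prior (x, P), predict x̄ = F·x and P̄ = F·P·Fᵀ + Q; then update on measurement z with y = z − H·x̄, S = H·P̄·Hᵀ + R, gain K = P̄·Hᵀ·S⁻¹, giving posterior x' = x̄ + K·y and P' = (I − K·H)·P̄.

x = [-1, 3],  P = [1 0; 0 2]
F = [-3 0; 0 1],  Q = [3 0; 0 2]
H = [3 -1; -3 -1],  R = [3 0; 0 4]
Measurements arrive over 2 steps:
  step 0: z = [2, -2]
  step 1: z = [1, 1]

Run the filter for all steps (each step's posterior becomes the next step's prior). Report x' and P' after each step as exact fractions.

step 0: x' = [471/631, 583/631], P' = [120/631 36/631; 36/631 768/631]
step 1: x' = [-30888/553385, -29531/79055], P' = [102498/553385 3906/79055; 3906/79055 89394/79055]

step 0: x̄ = F·x = [3, 3]
step 0: P̄ = F·P·Fᵀ + Q = [12 0; 0 4]
step 0: y = z − H·x̄ = [-4, 10]
step 0: S = H·P̄·Hᵀ + R = [115 -104; -104 116]
step 0: K = P̄·Hᵀ·S⁻¹ = [108/631 -99/631; -220/631 -219/631]
step 0: x' = x̄ + K·y = [471/631, 583/631]
step 0: P' = (I − K·H)·P̄ = [120/631 36/631; 36/631 768/631]
step 1: x̄ = F·x = [-1413/631, 583/631]
step 1: P̄ = F·P·Fᵀ + Q = [2973/631 -108/631; -108/631 2030/631]
step 1: y = z − H·x̄ = [5453/631, -3025/631]
step 1: S = H·P̄·Hᵀ + R = [31328/631 -24727/631; -24727/631 30663/631]
step 1: K = P̄·Hᵀ·S⁻¹ = [93384/553385 -83709/553385; -25892/79055 -25278/79055]
step 1: x' = x̄ + K·y = [-30888/553385, -29531/79055]
step 1: P' = (I − K·H)·P̄ = [102498/553385 3906/79055; 3906/79055 89394/79055]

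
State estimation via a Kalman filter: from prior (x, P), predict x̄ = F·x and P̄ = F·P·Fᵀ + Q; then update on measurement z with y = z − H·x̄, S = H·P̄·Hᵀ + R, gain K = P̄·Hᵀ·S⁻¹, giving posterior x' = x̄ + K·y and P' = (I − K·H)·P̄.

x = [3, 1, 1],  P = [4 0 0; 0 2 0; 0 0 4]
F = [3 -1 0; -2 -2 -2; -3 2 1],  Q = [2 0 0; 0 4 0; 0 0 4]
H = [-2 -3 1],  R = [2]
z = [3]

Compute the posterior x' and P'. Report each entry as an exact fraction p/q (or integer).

x' = [2078/241, -2200/241, -1716/241]
P' = [7840/241 -7340/241 -6400/241; -7340/241 7076/241 6464/241; -6400/241 6464/241 6700/241]

x̄ = F·x = [8, -10, -6]
P̄ = F·P·Fᵀ + Q = [40 -20 -40; -20 44 8; -40 8 52]
y = z − H·x̄ = [-5]
S = H·P̄·Hᵀ + R = [482]
K = P̄·Hᵀ·S⁻¹ = [-30/241; -42/241; 54/241]
x' = x̄ + K·y = [2078/241, -2200/241, -1716/241]
P' = (I − K·H)·P̄ = [7840/241 -7340/241 -6400/241; -7340/241 7076/241 6464/241; -6400/241 6464/241 6700/241]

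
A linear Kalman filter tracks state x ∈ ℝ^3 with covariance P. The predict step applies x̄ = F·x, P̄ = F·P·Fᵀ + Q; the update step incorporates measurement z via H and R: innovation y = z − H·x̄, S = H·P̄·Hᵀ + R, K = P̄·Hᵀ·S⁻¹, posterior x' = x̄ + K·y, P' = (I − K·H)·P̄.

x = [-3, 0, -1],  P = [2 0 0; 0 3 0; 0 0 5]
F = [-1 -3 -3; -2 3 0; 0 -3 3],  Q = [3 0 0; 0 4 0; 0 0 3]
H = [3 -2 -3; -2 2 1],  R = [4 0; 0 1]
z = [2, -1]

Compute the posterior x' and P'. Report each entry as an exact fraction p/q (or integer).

x' = [344054/67597, 245853/67597, 132018/67597]
P' = [520549/67597 378278/67597 265881/67597; 378278/67597 985361/202791 135560/67597; 265881/67597 135560/67597 218493/67597]

x̄ = F·x = [6, 6, -3]
P̄ = F·P·Fᵀ + Q = [77 -23 -18; -23 39 -27; -18 -27 75]
y = z − H·x̄ = [-13, 2]
S = H·P̄·Hᵀ + R = [1804 -1019; -1019 688]
K = P̄·Hᵀ·S⁻¹ = [1862/67597 -18661/67597; 53435/202791 107734/202791; -32239/67597 -42149/67597]
x' = x̄ + K·y = [344054/67597, 245853/67597, 132018/67597]
P' = (I − K·H)·P̄ = [520549/67597 378278/67597 265881/67597; 378278/67597 985361/202791 135560/67597; 265881/67597 135560/67597 218493/67597]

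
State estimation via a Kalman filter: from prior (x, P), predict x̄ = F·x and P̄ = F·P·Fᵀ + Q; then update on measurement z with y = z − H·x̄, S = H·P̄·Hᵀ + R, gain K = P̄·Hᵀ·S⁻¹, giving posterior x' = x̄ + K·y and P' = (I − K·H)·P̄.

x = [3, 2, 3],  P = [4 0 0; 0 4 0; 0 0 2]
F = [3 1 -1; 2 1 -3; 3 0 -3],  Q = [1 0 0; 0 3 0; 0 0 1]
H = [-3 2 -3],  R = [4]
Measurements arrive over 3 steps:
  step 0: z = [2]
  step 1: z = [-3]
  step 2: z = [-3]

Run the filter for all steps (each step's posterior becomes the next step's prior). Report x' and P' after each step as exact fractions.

step 0: x' = [958/447, -2491/447, -966/149], P' = [3473/894 1547/447 -387/298; 1547/447 7669/447 1221/149; -387/298 1221/149 2107/298]
step 1: x' = [-3035851/573883, 2361571/573883, 5220072/573883], P' = [9235016/573883 -1202818/573883 -9876708/573883; -1202818/573883 11453117/1147766 5198697/573883; -9876708/573883 5198697/573883 13555366/573883]
step 2: x' = [25601858998/7773037137, -14419374953/7773037137, -9212297209/2591012379], P' = [71638624951/7773037137 -5840812805/7773037137 -24523396099/2591012379; -5840812805/7773037137 77561461405/7773037137 20046968285/2591012379; -24523396099/2591012379 20046968285/2591012379 12986972939/863670793]

step 0: x̄ = F·x = [8, -1, 0]
step 0: P̄ = F·P·Fᵀ + Q = [43 34 42; 34 41 42; 42 42 55]
step 0: y = z − H·x̄ = [28]
step 0: S = H·P̄·Hᵀ + R = [894]
step 0: K = P̄·Hᵀ·S⁻¹ = [-187/894; -73/447; -69/298]
step 0: x' = x̄ + K·y = [958/447, -2491/447, -966/149]
step 0: P' = (I − K·H)·P̄ = [3473/894 1547/447 -387/298; 1547/447 7669/447 1221/149; -387/298 1221/149 2107/298]
step 1: x̄ = F·x = [3281/447, 8119/447, 3856/149]
step 1: P̄ = F·P·Fᵀ + Q = [32344/447 27038/447 8576/149; 27038/447 71153/894 13741/149; 8576/149 13741/149 18323/149]
step 1: y = z − H·x̄ = [26968/447]
step 1: S = H·P̄·Hᵀ + R = [573883/447]
step 1: K = P̄·Hᵀ·S⁻¹ = [-120140/573883; -133630/573883; -159645/573883]
step 1: x' = x̄ + K·y = [-3035851/573883, 2361571/573883, 5220072/573883]
step 1: P' = (I − K·H)·P̄ = [9235016/573883 -1202818/573883 -9876708/573883; -1202818/573883 11453117/1147766 5198697/573883; -9876708/573883 5198697/573883 13555366/573883]
step 2: x̄ = F·x = [-11966054/573883, -19370347/573883, -24767769/573883]
step 2: P̄ = F·P·Fᵀ + Q = [289233795/1147766 367275325/1147766 223097193/573883; 367275325/1147766 497807215/1147766 306354465/573883; 223097193/573883 306354465/573883 383468065/573883]
step 2: y = z − H·x̄ = [-73182424/573883]
step 2: S = H·P̄·Hᵀ + R = [7773037137/1147766]
step 2: K = P̄·Hᵀ·S⁻¹ = [-1471733893/7773037137; -1944338335/7773037137; -804657896/2591012379]
step 2: x' = x̄ + K·y = [25601858998/7773037137, -14419374953/7773037137, -9212297209/2591012379]
step 2: P' = (I − K·H)·P̄ = [71638624951/7773037137 -5840812805/7773037137 -24523396099/2591012379; -5840812805/7773037137 77561461405/7773037137 20046968285/2591012379; -24523396099/2591012379 20046968285/2591012379 12986972939/863670793]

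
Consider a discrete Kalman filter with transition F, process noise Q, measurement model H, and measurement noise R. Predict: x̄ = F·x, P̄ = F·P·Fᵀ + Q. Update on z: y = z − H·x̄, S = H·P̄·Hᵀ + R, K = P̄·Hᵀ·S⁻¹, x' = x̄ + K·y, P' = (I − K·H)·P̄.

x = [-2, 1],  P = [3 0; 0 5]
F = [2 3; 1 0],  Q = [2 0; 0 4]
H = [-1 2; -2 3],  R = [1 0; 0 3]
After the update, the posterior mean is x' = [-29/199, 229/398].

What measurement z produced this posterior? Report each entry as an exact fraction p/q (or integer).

z = [2, 1]

x̄ = F·x = [-1, -2]
P̄ = F·P·Fᵀ + Q = [59 6; 6 7]
S = H·P̄·Hᵀ + R = [64 118; 118 230]
K = P̄·Hᵀ·S⁻¹ = [495/398 -427/398; 389/398 -92/199]
x' − x̄ = [170/199, 1025/398] = K·y
y = (KᵀK)⁻¹·Kᵀ·(x' − x̄) = [5, 5]
z = y + H·x̄ = [5, 5] + [-3, -4] = [2, 1]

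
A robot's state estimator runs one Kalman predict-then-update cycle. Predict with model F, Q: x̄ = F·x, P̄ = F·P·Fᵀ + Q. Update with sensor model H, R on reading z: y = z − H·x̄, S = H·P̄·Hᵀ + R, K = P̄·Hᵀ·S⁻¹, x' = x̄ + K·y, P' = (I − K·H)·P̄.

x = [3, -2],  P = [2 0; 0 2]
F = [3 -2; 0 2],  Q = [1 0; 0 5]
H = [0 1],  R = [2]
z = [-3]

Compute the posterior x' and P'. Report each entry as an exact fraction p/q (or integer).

x̄ = F·x = [13, -4]
P̄ = F·P·Fᵀ + Q = [27 -8; -8 13]
y = z − H·x̄ = [1]
S = H·P̄·Hᵀ + R = [15]
K = P̄·Hᵀ·S⁻¹ = [-8/15; 13/15]
x' = x̄ + K·y = [187/15, -47/15]
P' = (I − K·H)·P̄ = [341/15 -16/15; -16/15 26/15]

x' = [187/15, -47/15]
P' = [341/15 -16/15; -16/15 26/15]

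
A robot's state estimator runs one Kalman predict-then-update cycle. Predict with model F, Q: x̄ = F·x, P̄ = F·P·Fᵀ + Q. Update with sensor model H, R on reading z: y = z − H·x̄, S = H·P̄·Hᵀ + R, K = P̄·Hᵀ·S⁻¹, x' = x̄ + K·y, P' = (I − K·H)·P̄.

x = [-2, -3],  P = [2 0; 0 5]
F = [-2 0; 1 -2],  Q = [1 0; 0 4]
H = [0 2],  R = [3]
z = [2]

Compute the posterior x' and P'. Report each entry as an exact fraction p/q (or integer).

x̄ = F·x = [4, 4]
P̄ = F·P·Fᵀ + Q = [9 -4; -4 26]
y = z − H·x̄ = [-6]
S = H·P̄·Hᵀ + R = [107]
K = P̄·Hᵀ·S⁻¹ = [-8/107; 52/107]
x' = x̄ + K·y = [476/107, 116/107]
P' = (I − K·H)·P̄ = [899/107 -12/107; -12/107 78/107]

x' = [476/107, 116/107]
P' = [899/107 -12/107; -12/107 78/107]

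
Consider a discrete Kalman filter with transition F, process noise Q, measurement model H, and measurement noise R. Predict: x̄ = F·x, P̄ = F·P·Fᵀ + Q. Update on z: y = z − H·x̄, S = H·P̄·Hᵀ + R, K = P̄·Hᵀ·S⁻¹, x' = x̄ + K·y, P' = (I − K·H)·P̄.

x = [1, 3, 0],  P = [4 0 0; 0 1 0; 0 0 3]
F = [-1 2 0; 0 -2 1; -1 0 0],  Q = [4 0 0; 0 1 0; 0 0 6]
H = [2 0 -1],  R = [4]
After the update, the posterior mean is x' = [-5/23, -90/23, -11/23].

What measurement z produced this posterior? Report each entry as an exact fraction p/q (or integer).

x̄ = F·x = [5, -6, -1]
P̄ = F·P·Fᵀ + Q = [12 -4 4; -4 8 0; 4 0 10]
S = H·P̄·Hᵀ + R = [46]
K = P̄·Hᵀ·S⁻¹ = [10/23; -4/23; -1/23]
x' − x̄ = [-120/23, 48/23, 12/23] = K·y
y = (KᵀK)⁻¹·Kᵀ·(x' − x̄) = [-12]
z = y + H·x̄ = [-12] + [11] = [-1]

z = [-1]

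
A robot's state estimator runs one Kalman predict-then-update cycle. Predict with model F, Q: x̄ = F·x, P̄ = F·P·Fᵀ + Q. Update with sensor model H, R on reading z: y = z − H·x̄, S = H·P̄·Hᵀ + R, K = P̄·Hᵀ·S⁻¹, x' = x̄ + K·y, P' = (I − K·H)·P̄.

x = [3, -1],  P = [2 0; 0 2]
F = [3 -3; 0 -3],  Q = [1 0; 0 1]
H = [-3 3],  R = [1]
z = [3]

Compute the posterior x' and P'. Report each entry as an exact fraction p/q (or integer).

x' = [462/181, 633/181]
P' = [3448/181 3429/181; 3429/181 3430/181]

x̄ = F·x = [12, 3]
P̄ = F·P·Fᵀ + Q = [37 18; 18 19]
y = z − H·x̄ = [30]
S = H·P̄·Hᵀ + R = [181]
K = P̄·Hᵀ·S⁻¹ = [-57/181; 3/181]
x' = x̄ + K·y = [462/181, 633/181]
P' = (I − K·H)·P̄ = [3448/181 3429/181; 3429/181 3430/181]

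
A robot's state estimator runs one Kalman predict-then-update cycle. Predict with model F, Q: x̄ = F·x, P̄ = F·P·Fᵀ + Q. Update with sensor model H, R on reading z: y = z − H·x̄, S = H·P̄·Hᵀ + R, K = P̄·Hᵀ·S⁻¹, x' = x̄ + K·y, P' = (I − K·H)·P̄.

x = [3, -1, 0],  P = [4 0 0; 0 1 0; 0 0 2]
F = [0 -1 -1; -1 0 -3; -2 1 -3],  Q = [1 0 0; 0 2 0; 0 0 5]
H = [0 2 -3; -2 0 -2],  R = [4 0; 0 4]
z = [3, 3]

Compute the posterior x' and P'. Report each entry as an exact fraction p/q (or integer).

x̄ = F·x = [1, -3, -7]
P̄ = F·P·Fᵀ + Q = [4 6 5; 6 24 26; 5 26 40]
y = z − H·x̄ = [-12, -9]
S = H·P̄·Hᵀ + R = [148 142; 142 220]
K = P̄·Hᵀ·S⁻¹ = [158/1033 -373/2066; 622/3099 -1303/3099; -545/3099 -916/3099]
x' = x̄ + K·y = [1631/2066, -1678/1033, -2303/1033]
P' = (I − K·H)·P̄ = [1249/1033 -998/1033 -876/1033; -998/1033 9644/3099 5600/3099; -876/1033 5600/3099 4460/3099]

x' = [1631/2066, -1678/1033, -2303/1033]
P' = [1249/1033 -998/1033 -876/1033; -998/1033 9644/3099 5600/3099; -876/1033 5600/3099 4460/3099]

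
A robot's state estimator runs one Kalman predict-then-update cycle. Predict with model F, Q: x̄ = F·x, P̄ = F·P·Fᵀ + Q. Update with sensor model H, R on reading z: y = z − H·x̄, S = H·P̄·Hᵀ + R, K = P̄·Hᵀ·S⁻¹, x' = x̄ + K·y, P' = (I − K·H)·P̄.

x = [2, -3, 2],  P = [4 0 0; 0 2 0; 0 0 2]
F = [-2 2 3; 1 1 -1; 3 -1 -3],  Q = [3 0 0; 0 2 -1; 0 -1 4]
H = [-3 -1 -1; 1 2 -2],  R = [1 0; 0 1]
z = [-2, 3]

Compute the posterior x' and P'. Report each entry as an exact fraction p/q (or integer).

x' = [13401/4295, -3216/859, -15772/4295]
P' = [11933/4295 -4035/859 -14657/4295; -4035/859 7080/859 5111/859; -14657/4295 5111/859 3862/859]

x̄ = F·x = [-4, -3, 3]
P̄ = F·P·Fᵀ + Q = [45 -10 -46; -10 10 15; -46 15 60]
y = z − H·x̄ = [-14, 19]
S = H·P̄·Hᵀ + R = [170 -195; -195 350]
K = P̄·Hᵀ·S⁻¹ = [-967/4295 897/4295; -86/859 -97/859; -894/4295 -2167/4295]
x' = x̄ + K·y = [13401/4295, -3216/859, -15772/4295]
P' = (I − K·H)·P̄ = [11933/4295 -4035/859 -14657/4295; -4035/859 7080/859 5111/859; -14657/4295 5111/859 3862/859]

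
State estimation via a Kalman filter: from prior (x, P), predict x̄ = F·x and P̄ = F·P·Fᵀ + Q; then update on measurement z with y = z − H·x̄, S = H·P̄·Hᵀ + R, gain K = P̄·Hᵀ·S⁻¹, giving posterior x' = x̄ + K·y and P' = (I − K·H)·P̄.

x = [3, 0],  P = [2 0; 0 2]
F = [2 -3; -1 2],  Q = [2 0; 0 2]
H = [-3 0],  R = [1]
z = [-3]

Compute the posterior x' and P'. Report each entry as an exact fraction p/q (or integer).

x̄ = F·x = [6, -3]
P̄ = F·P·Fᵀ + Q = [28 -16; -16 12]
y = z − H·x̄ = [15]
S = H·P̄·Hᵀ + R = [253]
K = P̄·Hᵀ·S⁻¹ = [-84/253; 48/253]
x' = x̄ + K·y = [258/253, -39/253]
P' = (I − K·H)·P̄ = [28/253 -16/253; -16/253 732/253]

x' = [258/253, -39/253]
P' = [28/253 -16/253; -16/253 732/253]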